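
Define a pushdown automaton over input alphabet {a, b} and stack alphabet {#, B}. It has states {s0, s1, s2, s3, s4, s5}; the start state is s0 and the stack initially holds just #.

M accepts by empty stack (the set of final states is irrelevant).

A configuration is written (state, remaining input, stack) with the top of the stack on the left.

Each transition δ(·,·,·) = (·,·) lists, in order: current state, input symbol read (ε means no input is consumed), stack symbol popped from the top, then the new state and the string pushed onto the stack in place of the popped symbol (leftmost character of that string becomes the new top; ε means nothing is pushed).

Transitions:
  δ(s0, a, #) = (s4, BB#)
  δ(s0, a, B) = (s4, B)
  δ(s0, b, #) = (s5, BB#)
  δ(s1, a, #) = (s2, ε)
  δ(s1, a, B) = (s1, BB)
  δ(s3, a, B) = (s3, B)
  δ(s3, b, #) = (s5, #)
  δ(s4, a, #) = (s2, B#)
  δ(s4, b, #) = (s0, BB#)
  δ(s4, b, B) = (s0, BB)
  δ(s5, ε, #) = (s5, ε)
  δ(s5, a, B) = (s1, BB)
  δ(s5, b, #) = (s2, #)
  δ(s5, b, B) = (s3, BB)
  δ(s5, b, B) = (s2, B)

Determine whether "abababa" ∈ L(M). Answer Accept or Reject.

No computation consumes all input and empties the stack.

Reject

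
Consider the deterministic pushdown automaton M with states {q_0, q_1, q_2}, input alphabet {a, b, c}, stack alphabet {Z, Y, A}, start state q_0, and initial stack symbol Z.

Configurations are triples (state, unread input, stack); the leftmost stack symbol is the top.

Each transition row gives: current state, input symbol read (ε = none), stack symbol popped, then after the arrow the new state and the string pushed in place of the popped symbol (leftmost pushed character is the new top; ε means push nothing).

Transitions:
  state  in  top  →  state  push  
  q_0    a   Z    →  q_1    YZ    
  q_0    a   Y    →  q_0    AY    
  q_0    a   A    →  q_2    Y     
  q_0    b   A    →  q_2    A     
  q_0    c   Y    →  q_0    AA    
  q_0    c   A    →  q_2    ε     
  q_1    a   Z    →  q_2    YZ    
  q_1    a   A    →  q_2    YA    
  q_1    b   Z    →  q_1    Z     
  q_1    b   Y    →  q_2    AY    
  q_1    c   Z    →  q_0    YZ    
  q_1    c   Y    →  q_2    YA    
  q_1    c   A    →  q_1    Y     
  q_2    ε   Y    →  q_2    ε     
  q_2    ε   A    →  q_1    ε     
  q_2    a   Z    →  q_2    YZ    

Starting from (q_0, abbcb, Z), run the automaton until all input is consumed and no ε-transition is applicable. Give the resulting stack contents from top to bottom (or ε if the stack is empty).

(q_0, abbcb, Z)
  read a, top Z: go to q_1, push YZ → (q_1, bbcb, YZ)
  read b, top Y: go to q_2, push AY → (q_2, bcb, AYZ)
  ε-move, top A: go to q_1, push ε → (q_1, bcb, YZ)
  read b, top Y: go to q_2, push AY → (q_2, cb, AYZ)
  ε-move, top A: go to q_1, push ε → (q_1, cb, YZ)
  read c, top Y: go to q_2, push YA → (q_2, b, YAZ)
  ε-move, top Y: go to q_2, push ε → (q_2, b, AZ)
  ε-move, top A: go to q_1, push ε → (q_1, b, Z)
  read b, top Z: go to q_1, push Z → (q_1, ε, Z)
All input consumed in state q_1 with stack Z.

Z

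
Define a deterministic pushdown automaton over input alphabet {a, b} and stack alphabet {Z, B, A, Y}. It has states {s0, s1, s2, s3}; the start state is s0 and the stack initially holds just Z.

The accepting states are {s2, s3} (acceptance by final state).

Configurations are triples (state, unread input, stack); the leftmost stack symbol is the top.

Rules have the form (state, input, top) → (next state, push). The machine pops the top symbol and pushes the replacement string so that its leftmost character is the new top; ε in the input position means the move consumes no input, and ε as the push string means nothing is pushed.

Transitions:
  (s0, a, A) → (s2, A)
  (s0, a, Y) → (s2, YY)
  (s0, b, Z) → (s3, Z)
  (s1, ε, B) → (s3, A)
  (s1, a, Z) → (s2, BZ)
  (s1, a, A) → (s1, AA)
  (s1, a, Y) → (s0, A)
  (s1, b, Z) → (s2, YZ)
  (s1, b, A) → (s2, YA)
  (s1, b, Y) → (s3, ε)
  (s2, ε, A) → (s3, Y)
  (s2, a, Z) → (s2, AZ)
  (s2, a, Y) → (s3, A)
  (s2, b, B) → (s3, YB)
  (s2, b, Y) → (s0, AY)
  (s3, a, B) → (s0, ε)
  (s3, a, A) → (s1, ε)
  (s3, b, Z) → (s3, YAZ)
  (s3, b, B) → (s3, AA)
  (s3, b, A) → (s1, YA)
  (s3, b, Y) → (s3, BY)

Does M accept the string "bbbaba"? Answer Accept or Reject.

(s0, bbbaba, Z)
  read b, top Z: go to s3, push Z → (s3, bbaba, Z)
  read b, top Z: go to s3, push YAZ → (s3, baba, YAZ)
  read b, top Y: go to s3, push BY → (s3, aba, BYAZ)
  read a, top B: go to s0, push ε → (s0, ba, YAZ)
No transition applies at (s0, ba, YAZ); input not fully consumed.

Reject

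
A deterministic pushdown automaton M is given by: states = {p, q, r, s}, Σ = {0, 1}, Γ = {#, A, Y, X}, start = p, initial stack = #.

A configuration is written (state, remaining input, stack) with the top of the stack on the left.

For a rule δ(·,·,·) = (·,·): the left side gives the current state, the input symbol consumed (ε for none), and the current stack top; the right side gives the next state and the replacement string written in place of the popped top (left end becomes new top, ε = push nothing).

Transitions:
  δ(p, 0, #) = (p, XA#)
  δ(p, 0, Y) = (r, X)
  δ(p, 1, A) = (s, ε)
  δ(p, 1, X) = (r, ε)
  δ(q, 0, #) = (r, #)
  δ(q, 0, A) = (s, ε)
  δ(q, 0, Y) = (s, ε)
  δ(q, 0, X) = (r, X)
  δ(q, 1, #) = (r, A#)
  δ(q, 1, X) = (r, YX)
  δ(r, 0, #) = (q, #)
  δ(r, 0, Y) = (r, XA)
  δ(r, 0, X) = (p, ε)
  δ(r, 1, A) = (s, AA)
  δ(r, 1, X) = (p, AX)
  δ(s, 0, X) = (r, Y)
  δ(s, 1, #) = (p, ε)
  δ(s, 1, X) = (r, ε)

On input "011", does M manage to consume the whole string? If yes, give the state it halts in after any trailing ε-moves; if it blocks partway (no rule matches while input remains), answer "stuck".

(p, 011, #)
  read 0, top #: go to p, push XA# → (p, 11, XA#)
  read 1, top X: go to r, push ε → (r, 1, A#)
  read 1, top A: go to s, push AA → (s, ε, AA#)
All input consumed; M is in state s.

s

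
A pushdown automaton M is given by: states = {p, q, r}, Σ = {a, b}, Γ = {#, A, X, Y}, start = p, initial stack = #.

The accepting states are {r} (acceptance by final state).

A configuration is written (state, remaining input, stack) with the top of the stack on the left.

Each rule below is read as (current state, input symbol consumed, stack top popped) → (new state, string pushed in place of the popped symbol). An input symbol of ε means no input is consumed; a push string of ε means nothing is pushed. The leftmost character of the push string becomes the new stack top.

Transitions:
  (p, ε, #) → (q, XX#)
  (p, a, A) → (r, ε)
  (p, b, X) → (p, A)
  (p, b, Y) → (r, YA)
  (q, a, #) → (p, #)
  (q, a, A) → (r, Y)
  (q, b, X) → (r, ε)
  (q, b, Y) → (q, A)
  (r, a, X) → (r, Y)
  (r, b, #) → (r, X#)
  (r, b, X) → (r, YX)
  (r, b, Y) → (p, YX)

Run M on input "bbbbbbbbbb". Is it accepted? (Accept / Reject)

Accept

One accepting computation: (p, bbbbbbbbbb, #) ⊢ (q, bbbbbbbbbb, XX#) ⊢ (r, bbbbbbbbb, X#) ⊢ (r, bbbbbbbb, YX#) ⊢ (p, bbbbbbb, YXX#) ⊢ (r, bbbbbb, YAXX#) ⊢ (p, bbbbb, YXAXX#) ⊢ (r, bbbb, YAXAXX#) ⊢ (p, bbb, YXAXAXX#) ⊢ (r, bb, YAXAXAXX#) ⊢ (p, b, YXAXAXAXX#) ⊢ (r, ε, YAXAXAXAXX#)
All input consumed and state r ∈ F.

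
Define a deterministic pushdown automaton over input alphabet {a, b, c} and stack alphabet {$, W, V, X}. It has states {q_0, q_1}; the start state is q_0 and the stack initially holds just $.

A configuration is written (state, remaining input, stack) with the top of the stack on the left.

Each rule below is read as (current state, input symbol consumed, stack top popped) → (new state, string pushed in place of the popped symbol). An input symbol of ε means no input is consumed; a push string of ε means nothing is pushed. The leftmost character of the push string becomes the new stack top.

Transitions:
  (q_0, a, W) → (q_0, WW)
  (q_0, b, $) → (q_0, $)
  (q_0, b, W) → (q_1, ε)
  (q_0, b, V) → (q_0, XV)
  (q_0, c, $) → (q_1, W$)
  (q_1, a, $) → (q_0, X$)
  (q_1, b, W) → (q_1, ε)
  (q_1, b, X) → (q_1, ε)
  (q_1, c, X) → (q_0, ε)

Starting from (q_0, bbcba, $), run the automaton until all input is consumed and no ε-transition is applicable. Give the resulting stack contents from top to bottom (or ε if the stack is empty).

(q_0, bbcba, $)
  read b, top $: go to q_0, push $ → (q_0, bcba, $)
  read b, top $: go to q_0, push $ → (q_0, cba, $)
  read c, top $: go to q_1, push W$ → (q_1, ba, W$)
  read b, top W: go to q_1, push ε → (q_1, a, $)
  read a, top $: go to q_0, push X$ → (q_0, ε, X$)
All input consumed in state q_0 with stack X$.

X$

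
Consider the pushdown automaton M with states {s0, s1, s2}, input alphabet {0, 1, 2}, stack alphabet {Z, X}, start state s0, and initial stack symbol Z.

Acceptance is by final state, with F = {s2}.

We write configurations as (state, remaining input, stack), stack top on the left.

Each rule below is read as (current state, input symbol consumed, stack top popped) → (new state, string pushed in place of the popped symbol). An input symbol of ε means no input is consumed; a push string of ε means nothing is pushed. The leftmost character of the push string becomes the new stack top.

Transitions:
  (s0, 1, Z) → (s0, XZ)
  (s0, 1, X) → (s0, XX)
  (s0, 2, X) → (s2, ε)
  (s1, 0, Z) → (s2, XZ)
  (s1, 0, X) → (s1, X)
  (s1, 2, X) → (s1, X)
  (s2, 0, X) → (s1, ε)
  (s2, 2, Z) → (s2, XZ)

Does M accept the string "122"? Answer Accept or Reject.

Accept

One accepting computation: (s0, 122, Z) ⊢ (s0, 22, XZ) ⊢ (s2, 2, Z) ⊢ (s2, ε, XZ)
All input consumed and state s2 ∈ F.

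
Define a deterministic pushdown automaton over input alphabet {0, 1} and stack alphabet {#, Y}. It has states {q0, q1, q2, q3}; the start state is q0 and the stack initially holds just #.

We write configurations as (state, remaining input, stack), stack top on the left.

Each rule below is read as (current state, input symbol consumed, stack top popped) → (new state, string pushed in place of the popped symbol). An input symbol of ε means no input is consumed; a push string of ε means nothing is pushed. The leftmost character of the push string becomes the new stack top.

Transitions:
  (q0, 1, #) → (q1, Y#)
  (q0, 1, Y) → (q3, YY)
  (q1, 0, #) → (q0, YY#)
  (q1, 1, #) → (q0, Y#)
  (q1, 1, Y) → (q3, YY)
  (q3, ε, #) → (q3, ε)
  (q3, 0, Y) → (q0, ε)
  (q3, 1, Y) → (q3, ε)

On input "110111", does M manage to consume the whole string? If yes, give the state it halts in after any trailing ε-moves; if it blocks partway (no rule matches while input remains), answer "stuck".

(q0, 110111, #)
  read 1, top #: go to q1, push Y# → (q1, 10111, Y#)
  read 1, top Y: go to q3, push YY → (q3, 0111, YY#)
  read 0, top Y: go to q0, push ε → (q0, 111, Y#)
  read 1, top Y: go to q3, push YY → (q3, 11, YY#)
  read 1, top Y: go to q3, push ε → (q3, 1, Y#)
  read 1, top Y: go to q3, push ε → (q3, ε, #)
  ε-move, top #: go to q3, push ε → (q3, ε, ε)
All input consumed; M is in state q3.

q3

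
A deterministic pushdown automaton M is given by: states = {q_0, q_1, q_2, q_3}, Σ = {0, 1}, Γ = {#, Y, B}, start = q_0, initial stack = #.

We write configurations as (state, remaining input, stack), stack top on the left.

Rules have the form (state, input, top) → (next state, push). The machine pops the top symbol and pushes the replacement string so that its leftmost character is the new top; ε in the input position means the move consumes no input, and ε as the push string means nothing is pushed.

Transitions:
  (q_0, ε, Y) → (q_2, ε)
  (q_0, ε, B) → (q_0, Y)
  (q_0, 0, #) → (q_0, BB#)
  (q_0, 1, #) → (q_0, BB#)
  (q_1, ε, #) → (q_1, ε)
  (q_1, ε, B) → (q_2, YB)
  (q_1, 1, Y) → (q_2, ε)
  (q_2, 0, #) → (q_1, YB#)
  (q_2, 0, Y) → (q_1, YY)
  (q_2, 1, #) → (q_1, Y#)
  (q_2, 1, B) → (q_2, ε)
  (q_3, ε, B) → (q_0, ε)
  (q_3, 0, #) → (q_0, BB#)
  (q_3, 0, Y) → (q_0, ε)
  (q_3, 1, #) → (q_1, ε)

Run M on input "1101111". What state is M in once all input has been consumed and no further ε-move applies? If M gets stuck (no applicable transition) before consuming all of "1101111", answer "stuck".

(q_0, 1101111, #)
  read 1, top #: go to q_0, push BB# → (q_0, 101111, BB#)
  ε-move, top B: go to q_0, push Y → (q_0, 101111, YB#)
  ε-move, top Y: go to q_2, push ε → (q_2, 101111, B#)
  read 1, top B: go to q_2, push ε → (q_2, 01111, #)
  read 0, top #: go to q_1, push YB# → (q_1, 1111, YB#)
  read 1, top Y: go to q_2, push ε → (q_2, 111, B#)
  read 1, top B: go to q_2, push ε → (q_2, 11, #)
  read 1, top #: go to q_1, push Y# → (q_1, 1, Y#)
  read 1, top Y: go to q_2, push ε → (q_2, ε, #)
All input consumed; M is in state q_2.

q_2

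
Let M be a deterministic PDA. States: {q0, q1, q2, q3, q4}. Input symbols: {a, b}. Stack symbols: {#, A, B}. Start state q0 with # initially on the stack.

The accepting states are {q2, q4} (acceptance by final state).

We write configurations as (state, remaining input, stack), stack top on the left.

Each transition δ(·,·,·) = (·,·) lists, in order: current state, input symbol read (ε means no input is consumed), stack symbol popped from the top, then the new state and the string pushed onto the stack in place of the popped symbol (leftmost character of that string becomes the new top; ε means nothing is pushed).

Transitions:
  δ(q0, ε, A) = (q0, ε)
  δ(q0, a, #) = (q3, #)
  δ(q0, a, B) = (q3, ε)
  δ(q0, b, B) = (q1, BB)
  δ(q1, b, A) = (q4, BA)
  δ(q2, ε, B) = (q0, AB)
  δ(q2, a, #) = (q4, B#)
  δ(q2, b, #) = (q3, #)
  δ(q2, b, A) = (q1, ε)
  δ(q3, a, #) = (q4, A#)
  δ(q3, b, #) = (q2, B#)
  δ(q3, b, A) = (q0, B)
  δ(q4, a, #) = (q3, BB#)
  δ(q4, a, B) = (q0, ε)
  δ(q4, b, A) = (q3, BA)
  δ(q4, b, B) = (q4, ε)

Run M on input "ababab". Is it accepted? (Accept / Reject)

(q0, ababab, #) ⊢ (q3, babab, #) ⊢ (q2, abab, B#) ⊢ (q0, abab, AB#) ⊢ (q0, abab, B#) ⊢ (q3, bab, #) ⊢ (q2, ab, B#) ⊢ (q0, ab, AB#) ⊢ (q0, ab, B#) ⊢ (q3, b, #) ⊢ (q2, ε, B#)
All input consumed; state q2 ∈ F.

Accept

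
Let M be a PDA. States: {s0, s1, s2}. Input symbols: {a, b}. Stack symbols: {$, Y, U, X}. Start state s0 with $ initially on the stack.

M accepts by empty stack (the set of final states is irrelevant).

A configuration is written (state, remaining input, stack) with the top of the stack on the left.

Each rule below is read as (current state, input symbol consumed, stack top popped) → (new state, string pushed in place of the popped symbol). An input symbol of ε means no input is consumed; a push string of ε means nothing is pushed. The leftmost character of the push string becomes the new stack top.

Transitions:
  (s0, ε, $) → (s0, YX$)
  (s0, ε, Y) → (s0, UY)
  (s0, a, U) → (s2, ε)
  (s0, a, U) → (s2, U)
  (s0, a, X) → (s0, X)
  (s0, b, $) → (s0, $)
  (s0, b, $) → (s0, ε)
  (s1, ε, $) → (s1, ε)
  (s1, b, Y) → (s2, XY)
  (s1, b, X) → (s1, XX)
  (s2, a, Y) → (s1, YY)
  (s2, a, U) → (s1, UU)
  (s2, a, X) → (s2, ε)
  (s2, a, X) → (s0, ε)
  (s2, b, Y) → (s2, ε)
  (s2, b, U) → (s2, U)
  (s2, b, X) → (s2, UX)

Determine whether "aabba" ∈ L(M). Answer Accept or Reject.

No computation consumes all input and empties the stack.

Reject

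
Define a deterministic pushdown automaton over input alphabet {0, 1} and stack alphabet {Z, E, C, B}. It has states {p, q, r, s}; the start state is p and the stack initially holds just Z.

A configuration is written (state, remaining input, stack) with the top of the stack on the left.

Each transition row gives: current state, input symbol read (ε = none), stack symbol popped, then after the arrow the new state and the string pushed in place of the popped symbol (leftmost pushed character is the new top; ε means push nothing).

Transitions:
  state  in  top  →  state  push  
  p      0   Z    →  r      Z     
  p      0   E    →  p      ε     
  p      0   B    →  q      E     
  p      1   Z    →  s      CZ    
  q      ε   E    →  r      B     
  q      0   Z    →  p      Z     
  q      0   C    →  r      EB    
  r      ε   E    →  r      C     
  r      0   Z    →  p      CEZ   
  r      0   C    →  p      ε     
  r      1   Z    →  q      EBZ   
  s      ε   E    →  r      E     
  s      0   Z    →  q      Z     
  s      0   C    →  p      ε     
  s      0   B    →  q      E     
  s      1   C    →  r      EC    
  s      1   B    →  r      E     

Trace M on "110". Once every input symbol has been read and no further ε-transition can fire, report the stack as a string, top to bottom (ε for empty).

CZ

(p, 110, Z) ⊢ (s, 10, CZ) ⊢ (r, 0, ECZ) ⊢ (r, 0, CCZ) ⊢ (p, ε, CZ)
All input consumed in state p with stack CZ.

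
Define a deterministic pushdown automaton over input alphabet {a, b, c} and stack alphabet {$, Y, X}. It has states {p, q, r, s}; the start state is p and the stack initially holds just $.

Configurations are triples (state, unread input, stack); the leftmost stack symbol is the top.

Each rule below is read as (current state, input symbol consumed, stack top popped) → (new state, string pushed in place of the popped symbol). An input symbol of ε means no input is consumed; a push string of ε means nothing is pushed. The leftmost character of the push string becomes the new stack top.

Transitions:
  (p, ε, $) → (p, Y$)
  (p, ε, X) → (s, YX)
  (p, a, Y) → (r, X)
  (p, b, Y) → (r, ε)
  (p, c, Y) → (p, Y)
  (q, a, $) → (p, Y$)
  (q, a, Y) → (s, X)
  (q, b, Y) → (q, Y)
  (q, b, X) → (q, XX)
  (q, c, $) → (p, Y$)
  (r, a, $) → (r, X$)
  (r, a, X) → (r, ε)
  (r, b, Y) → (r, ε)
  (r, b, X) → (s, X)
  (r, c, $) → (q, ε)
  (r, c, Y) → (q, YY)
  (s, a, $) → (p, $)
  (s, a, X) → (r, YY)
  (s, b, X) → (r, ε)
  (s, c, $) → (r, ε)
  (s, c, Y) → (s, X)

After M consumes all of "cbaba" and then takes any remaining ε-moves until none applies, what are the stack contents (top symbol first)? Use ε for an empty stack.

(p, cbaba, $) ⊢ (p, cbaba, Y$) ⊢ (p, baba, Y$) ⊢ (r, aba, $) ⊢ (r, ba, X$) ⊢ (s, a, X$) ⊢ (r, ε, YY$)
All input consumed in state r with stack YY$.

YY$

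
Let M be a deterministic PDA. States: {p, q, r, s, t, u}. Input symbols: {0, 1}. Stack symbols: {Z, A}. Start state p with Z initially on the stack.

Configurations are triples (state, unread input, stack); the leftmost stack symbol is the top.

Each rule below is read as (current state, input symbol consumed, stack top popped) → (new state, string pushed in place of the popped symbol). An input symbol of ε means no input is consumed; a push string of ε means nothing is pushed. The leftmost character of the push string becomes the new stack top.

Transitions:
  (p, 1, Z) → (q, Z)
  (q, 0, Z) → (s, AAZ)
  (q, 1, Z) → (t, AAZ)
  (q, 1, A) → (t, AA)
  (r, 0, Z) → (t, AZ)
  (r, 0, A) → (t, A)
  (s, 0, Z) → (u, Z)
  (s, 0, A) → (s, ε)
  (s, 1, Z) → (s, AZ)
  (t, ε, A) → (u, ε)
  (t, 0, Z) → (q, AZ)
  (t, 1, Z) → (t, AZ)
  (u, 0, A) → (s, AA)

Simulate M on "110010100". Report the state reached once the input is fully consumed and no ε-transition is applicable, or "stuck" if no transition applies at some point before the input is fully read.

stuck

(p, 110010100, Z)
  read 1, top Z: go to q, push Z → (q, 10010100, Z)
  read 1, top Z: go to t, push AAZ → (t, 0010100, AAZ)
  ε-move, top A: go to u, push ε → (u, 0010100, AZ)
  read 0, top A: go to s, push AA → (s, 010100, AAZ)
  read 0, top A: go to s, push ε → (s, 10100, AZ)
No transition for (s, 1, top A); M blocks with input 10100 remaining.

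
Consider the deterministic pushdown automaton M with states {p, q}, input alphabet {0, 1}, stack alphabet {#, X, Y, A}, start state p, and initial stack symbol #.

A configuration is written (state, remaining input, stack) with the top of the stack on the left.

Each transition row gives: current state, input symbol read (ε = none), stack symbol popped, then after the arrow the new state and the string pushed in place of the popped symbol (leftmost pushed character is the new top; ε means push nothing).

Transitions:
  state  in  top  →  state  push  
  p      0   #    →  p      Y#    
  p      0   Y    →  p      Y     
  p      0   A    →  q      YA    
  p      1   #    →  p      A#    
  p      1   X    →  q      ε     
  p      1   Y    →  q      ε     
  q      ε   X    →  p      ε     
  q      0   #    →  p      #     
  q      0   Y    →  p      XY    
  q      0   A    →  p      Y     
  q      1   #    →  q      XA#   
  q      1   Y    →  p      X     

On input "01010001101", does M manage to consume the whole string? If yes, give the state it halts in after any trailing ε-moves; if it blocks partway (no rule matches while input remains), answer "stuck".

stuck

(p, 01010001101, #)
  read 0, top #: go to p, push Y# → (p, 1010001101, Y#)
  read 1, top Y: go to q, push ε → (q, 010001101, #)
  read 0, top #: go to p, push # → (p, 10001101, #)
  read 1, top #: go to p, push A# → (p, 0001101, A#)
  read 0, top A: go to q, push YA → (q, 001101, YA#)
  read 0, top Y: go to p, push XY → (p, 01101, XYA#)
No transition for (p, 0, top X); M blocks with input 01101 remaining.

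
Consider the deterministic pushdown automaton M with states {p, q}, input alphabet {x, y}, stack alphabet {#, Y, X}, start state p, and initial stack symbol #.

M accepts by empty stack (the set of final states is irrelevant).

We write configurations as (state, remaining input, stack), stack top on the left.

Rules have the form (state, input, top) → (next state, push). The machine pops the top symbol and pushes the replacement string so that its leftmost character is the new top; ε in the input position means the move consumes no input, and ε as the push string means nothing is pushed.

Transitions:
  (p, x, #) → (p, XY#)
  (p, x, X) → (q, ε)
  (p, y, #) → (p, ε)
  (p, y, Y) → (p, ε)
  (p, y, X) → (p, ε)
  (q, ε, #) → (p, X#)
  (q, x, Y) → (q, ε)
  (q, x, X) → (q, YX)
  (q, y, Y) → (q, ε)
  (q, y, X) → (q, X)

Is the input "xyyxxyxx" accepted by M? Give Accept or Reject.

(p, xyyxxyxx, #) ⊢ (p, yyxxyxx, XY#) ⊢ (p, yxxyxx, Y#) ⊢ (p, xxyxx, #) ⊢ (p, xyxx, XY#) ⊢ (q, yxx, Y#) ⊢ (q, xx, #) ⊢ (p, xx, X#) ⊢ (q, x, #) ⊢ (p, x, X#) ⊢ (q, ε, #) ⊢ (p, ε, X#)
All input consumed; stack is X#, not empty, and no further ε-move applies.

Reject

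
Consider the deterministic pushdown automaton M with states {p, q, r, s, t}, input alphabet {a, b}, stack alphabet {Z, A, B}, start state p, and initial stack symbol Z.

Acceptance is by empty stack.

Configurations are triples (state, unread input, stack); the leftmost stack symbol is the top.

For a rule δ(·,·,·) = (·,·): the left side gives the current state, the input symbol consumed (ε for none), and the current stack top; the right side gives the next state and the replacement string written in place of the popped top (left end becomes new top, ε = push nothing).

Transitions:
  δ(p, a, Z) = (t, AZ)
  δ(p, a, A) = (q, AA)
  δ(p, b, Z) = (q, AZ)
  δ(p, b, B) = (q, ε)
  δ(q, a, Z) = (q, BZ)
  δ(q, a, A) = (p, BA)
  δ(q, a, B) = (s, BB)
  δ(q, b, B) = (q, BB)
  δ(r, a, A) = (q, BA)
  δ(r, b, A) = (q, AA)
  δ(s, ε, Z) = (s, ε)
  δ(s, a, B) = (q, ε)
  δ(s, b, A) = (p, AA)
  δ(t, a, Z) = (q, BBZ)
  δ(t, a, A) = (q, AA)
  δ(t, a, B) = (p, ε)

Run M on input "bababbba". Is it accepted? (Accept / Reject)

(p, bababbba, Z)
  read b, top Z: go to q, push AZ → (q, ababbba, AZ)
  read a, top A: go to p, push BA → (p, babbba, BAZ)
  read b, top B: go to q, push ε → (q, abbba, AZ)
  read a, top A: go to p, push BA → (p, bbba, BAZ)
  read b, top B: go to q, push ε → (q, bba, AZ)
No transition applies at (q, bba, AZ); input not fully consumed.

Reject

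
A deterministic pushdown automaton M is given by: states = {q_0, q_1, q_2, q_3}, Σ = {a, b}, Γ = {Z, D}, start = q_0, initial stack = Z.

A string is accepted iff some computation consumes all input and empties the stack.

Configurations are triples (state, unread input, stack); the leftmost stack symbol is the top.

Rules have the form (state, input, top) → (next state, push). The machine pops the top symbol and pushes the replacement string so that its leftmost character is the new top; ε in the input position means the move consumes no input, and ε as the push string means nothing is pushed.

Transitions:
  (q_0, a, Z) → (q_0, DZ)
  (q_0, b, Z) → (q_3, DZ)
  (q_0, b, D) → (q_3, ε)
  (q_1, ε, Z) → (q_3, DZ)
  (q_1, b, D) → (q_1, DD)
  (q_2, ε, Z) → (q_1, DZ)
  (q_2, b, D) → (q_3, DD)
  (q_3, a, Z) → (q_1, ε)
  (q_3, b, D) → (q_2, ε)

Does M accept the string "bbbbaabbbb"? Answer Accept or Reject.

Reject

(q_0, bbbbaabbbb, Z) ⊢ (q_3, bbbaabbbb, DZ) ⊢ (q_2, bbaabbbb, Z) ⊢ (q_1, bbaabbbb, DZ) ⊢ (q_1, baabbbb, DDZ) ⊢ (q_1, aabbbb, DDDZ)
No transition applies at (q_1, aabbbb, DDDZ); input not fully consumed.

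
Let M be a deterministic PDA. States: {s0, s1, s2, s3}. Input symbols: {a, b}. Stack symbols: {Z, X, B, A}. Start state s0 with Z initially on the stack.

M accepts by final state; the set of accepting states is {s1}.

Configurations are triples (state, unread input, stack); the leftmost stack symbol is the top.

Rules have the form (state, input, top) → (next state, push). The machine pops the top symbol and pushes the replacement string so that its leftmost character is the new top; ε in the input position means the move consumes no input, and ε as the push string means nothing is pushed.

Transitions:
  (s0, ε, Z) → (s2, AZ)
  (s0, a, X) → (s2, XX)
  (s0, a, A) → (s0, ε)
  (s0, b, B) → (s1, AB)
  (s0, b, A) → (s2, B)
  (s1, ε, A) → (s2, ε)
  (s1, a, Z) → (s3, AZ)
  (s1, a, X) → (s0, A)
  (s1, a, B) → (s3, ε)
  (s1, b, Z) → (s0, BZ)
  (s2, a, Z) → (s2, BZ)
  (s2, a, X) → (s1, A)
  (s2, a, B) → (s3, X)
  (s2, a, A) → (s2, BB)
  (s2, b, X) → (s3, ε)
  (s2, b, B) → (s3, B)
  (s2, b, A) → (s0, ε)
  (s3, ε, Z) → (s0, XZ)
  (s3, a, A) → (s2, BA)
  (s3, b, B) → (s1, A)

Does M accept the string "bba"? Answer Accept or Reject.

(s0, bba, Z)
  ε-move, top Z: go to s2, push AZ → (s2, bba, AZ)
  read b, top A: go to s0, push ε → (s0, ba, Z)
  ε-move, top Z: go to s2, push AZ → (s2, ba, AZ)
  read b, top A: go to s0, push ε → (s0, a, Z)
  ε-move, top Z: go to s2, push AZ → (s2, a, AZ)
  read a, top A: go to s2, push BB → (s2, ε, BBZ)
All input consumed; state s2 ∉ F and no further ε-move applies.

Reject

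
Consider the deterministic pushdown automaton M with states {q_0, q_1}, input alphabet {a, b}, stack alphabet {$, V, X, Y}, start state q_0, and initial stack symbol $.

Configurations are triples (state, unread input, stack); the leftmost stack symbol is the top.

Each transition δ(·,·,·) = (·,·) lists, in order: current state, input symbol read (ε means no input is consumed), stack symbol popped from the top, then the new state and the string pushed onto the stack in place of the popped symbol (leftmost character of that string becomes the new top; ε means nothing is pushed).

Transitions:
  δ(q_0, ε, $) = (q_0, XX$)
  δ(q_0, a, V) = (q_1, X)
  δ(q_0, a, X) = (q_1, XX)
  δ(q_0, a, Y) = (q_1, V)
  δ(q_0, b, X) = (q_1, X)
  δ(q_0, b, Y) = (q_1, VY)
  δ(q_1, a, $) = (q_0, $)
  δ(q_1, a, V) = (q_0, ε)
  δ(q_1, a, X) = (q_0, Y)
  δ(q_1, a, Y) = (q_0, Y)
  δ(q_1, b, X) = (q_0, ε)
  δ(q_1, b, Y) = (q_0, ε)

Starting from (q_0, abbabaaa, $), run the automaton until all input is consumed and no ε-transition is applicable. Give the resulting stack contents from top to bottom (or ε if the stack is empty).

X$

(q_0, abbabaaa, $)
  ε-move, top $: go to q_0, push XX$ → (q_0, abbabaaa, XX$)
  read a, top X: go to q_1, push XX → (q_1, bbabaaa, XXX$)
  read b, top X: go to q_0, push ε → (q_0, babaaa, XX$)
  read b, top X: go to q_1, push X → (q_1, abaaa, XX$)
  read a, top X: go to q_0, push Y → (q_0, baaa, YX$)
  read b, top Y: go to q_1, push VY → (q_1, aaa, VYX$)
  read a, top V: go to q_0, push ε → (q_0, aa, YX$)
  read a, top Y: go to q_1, push V → (q_1, a, VX$)
  read a, top V: go to q_0, push ε → (q_0, ε, X$)
All input consumed in state q_0 with stack X$.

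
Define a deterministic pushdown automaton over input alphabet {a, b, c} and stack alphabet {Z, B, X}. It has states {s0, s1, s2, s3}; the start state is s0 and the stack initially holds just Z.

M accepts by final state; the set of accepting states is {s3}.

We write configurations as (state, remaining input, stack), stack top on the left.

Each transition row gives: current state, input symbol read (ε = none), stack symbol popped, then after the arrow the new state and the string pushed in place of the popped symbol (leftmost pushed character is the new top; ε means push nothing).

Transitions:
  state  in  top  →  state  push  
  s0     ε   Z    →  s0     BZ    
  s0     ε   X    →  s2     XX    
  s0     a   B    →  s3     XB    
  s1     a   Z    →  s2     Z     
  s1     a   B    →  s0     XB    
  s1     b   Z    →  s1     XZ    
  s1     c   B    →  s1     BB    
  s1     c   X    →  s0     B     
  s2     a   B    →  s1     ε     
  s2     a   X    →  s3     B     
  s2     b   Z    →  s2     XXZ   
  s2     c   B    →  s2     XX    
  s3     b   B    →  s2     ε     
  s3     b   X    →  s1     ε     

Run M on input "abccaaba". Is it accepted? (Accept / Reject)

(s0, abccaaba, Z)
  ε-move, top Z: go to s0, push BZ → (s0, abccaaba, BZ)
  read a, top B: go to s3, push XB → (s3, bccaaba, XBZ)
  read b, top X: go to s1, push ε → (s1, ccaaba, BZ)
  read c, top B: go to s1, push BB → (s1, caaba, BBZ)
  read c, top B: go to s1, push BB → (s1, aaba, BBBZ)
  read a, top B: go to s0, push XB → (s0, aba, XBBBZ)
  ε-move, top X: go to s2, push XX → (s2, aba, XXBBBZ)
  read a, top X: go to s3, push B → (s3, ba, BXBBBZ)
  read b, top B: go to s2, push ε → (s2, a, XBBBZ)
  read a, top X: go to s3, push B → (s3, ε, BBBBZ)
All input consumed; state s3 ∈ F.

Accept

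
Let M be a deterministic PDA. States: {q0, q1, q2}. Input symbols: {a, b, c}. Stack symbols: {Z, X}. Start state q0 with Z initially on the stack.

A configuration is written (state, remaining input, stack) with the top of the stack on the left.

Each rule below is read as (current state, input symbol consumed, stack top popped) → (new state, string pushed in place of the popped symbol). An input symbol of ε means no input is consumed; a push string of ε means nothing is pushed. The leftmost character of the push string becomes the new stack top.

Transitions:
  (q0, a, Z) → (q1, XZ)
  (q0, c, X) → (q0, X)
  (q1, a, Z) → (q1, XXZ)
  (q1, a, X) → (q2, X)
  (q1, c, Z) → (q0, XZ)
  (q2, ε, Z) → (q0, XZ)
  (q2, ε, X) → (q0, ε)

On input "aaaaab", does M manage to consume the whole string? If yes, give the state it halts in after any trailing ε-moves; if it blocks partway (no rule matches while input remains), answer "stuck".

stuck

(q0, aaaaab, Z) ⊢ (q1, aaaab, XZ) ⊢ (q2, aaab, XZ) ⊢ (q0, aaab, Z) ⊢ (q1, aab, XZ) ⊢ (q2, ab, XZ) ⊢ (q0, ab, Z) ⊢ (q1, b, XZ)
No transition for (q1, b, top X); M blocks with input b remaining.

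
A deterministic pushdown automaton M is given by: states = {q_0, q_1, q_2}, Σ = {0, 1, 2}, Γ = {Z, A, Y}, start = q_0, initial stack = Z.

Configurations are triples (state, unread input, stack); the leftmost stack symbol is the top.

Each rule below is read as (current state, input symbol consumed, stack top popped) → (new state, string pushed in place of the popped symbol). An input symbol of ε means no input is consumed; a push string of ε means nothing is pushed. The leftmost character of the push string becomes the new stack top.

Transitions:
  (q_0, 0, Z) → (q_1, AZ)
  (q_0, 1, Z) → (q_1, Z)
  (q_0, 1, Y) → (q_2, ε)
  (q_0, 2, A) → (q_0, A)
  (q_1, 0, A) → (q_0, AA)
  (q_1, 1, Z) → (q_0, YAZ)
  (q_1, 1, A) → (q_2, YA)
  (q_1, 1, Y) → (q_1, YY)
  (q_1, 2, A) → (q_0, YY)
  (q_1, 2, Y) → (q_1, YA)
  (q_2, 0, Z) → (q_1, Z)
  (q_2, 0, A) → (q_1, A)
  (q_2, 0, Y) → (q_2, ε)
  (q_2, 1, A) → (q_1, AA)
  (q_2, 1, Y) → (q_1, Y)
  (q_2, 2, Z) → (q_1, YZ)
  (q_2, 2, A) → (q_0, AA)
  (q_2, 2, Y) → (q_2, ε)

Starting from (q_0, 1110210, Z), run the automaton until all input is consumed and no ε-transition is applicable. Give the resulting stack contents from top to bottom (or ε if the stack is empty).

(q_0, 1110210, Z)
  read 1, top Z: go to q_1, push Z → (q_1, 110210, Z)
  read 1, top Z: go to q_0, push YAZ → (q_0, 10210, YAZ)
  read 1, top Y: go to q_2, push ε → (q_2, 0210, AZ)
  read 0, top A: go to q_1, push A → (q_1, 210, AZ)
  read 2, top A: go to q_0, push YY → (q_0, 10, YYZ)
  read 1, top Y: go to q_2, push ε → (q_2, 0, YZ)
  read 0, top Y: go to q_2, push ε → (q_2, ε, Z)
All input consumed in state q_2 with stack Z.

Z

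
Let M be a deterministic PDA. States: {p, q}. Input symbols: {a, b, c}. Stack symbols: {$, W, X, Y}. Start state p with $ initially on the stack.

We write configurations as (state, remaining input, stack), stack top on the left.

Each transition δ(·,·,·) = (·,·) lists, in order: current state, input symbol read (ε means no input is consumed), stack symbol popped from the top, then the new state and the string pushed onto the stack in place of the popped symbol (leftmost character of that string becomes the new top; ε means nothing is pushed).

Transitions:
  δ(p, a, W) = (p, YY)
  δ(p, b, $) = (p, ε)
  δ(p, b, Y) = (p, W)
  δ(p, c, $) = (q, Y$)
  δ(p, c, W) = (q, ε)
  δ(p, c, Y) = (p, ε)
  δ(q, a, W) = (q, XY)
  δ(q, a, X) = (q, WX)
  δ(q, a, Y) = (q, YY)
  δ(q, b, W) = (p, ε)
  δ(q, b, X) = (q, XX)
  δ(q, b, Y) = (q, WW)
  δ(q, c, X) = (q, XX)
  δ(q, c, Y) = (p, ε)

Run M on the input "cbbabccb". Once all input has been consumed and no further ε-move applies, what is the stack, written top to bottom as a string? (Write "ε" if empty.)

ε

(p, cbbabccb, $)
  read c, top $: go to q, push Y$ → (q, bbabccb, Y$)
  read b, top Y: go to q, push WW → (q, babccb, WW$)
  read b, top W: go to p, push ε → (p, abccb, W$)
  read a, top W: go to p, push YY → (p, bccb, YY$)
  read b, top Y: go to p, push W → (p, ccb, WY$)
  read c, top W: go to q, push ε → (q, cb, Y$)
  read c, top Y: go to p, push ε → (p, b, $)
  read b, top $: go to p, push ε → (p, ε, ε)
All input consumed in state p with stack ε.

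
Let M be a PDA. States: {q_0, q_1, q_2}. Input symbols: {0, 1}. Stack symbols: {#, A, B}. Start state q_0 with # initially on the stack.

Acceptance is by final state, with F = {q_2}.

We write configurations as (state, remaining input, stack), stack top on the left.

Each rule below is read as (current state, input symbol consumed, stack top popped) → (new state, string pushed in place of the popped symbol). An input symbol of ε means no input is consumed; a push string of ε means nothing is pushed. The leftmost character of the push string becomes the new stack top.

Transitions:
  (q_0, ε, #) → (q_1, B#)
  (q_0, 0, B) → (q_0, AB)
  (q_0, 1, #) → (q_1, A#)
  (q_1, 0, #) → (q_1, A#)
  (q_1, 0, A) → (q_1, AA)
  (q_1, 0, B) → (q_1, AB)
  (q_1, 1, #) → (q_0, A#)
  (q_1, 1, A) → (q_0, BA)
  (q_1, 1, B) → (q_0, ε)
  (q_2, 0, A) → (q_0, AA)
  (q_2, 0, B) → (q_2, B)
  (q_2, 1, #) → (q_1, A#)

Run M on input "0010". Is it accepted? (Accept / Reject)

No computation consumes all input and reaches a final state.

Reject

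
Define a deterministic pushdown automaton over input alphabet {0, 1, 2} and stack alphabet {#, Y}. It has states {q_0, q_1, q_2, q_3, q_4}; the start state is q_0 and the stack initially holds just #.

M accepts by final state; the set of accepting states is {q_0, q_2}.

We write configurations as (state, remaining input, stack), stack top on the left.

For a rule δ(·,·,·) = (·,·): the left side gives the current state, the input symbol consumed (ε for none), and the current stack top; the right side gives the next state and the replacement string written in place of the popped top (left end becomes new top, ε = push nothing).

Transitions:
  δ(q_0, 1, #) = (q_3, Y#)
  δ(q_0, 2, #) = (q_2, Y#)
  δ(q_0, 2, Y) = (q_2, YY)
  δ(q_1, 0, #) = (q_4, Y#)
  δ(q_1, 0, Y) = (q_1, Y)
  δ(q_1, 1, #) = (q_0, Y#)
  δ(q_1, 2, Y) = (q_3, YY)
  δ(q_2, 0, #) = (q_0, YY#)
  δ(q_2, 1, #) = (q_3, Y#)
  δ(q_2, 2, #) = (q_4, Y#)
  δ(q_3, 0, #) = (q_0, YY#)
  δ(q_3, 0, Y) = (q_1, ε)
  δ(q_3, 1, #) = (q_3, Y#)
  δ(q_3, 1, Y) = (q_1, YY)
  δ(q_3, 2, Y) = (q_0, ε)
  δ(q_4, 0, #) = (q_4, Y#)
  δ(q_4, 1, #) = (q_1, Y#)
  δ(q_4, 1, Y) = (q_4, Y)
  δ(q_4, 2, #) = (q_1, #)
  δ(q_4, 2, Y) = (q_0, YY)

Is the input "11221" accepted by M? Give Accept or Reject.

Reject

(q_0, 11221, #)
  read 1, top #: go to q_3, push Y# → (q_3, 1221, Y#)
  read 1, top Y: go to q_1, push YY → (q_1, 221, YY#)
  read 2, top Y: go to q_3, push YY → (q_3, 21, YYY#)
  read 2, top Y: go to q_0, push ε → (q_0, 1, YY#)
No transition applies at (q_0, 1, YY#); input not fully consumed.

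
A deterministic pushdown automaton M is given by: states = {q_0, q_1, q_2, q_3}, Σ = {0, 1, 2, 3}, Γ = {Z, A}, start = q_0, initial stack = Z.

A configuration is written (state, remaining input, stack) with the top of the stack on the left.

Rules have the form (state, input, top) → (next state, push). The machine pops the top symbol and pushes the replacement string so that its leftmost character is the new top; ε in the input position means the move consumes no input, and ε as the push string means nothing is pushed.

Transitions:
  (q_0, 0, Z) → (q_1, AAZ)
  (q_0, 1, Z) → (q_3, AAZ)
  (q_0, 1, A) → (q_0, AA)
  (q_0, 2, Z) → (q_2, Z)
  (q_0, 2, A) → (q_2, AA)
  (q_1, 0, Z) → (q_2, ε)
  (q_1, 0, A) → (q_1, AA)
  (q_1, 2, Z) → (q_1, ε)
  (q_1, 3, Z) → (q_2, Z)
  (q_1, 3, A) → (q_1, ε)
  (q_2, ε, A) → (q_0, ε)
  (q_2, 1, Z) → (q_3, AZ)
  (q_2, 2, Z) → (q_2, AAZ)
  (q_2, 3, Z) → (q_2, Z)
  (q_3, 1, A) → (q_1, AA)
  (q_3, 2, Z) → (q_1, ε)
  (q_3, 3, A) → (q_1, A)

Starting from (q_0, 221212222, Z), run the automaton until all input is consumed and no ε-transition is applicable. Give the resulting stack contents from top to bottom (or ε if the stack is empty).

AAAZ

(q_0, 221212222, Z) ⊢ (q_2, 21212222, Z) ⊢ (q_2, 1212222, AAZ) ⊢ (q_0, 1212222, AZ) ⊢ (q_0, 212222, AAZ) ⊢ (q_2, 12222, AAAZ) ⊢ (q_0, 12222, AAZ) ⊢ (q_0, 2222, AAAZ) ⊢ (q_2, 222, AAAAZ) ⊢ (q_0, 222, AAAZ) ⊢ (q_2, 22, AAAAZ) ⊢ (q_0, 22, AAAZ) ⊢ (q_2, 2, AAAAZ) ⊢ (q_0, 2, AAAZ) ⊢ (q_2, ε, AAAAZ) ⊢ (q_0, ε, AAAZ)
All input consumed in state q_0 with stack AAAZ.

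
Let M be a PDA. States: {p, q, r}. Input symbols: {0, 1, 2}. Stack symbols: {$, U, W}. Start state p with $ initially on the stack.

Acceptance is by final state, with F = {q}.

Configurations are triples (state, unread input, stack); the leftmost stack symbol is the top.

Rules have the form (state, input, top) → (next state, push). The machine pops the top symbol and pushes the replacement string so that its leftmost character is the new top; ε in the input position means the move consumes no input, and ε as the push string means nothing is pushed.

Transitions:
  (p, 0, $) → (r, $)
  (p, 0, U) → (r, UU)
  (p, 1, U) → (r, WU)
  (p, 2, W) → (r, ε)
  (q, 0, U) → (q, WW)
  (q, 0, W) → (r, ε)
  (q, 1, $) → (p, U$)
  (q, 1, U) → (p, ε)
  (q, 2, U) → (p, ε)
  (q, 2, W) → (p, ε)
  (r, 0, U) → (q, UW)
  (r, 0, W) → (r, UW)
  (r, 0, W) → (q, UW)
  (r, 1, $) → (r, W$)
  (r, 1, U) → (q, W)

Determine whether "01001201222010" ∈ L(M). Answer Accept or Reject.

Reject

No computation consumes all input and reaches a final state.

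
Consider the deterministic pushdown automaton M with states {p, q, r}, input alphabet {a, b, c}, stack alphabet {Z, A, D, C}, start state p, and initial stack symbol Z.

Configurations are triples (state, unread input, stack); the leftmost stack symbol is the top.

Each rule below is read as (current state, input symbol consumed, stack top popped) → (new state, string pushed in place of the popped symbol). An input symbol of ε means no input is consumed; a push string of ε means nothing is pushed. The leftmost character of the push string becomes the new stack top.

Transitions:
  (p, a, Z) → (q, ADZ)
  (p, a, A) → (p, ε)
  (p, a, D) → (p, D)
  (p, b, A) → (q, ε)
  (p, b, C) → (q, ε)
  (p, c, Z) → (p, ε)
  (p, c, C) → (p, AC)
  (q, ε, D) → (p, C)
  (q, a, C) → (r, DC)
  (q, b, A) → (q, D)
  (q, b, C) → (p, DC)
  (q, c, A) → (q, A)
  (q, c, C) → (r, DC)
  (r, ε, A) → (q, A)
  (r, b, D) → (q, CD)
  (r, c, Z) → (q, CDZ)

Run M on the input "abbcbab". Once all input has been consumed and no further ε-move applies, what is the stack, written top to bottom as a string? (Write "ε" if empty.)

(p, abbcbab, Z)
  read a, top Z: go to q, push ADZ → (q, bbcbab, ADZ)
  read b, top A: go to q, push D → (q, bcbab, DDZ)
  ε-move, top D: go to p, push C → (p, bcbab, CDZ)
  read b, top C: go to q, push ε → (q, cbab, DZ)
  ε-move, top D: go to p, push C → (p, cbab, CZ)
  read c, top C: go to p, push AC → (p, bab, ACZ)
  read b, top A: go to q, push ε → (q, ab, CZ)
  read a, top C: go to r, push DC → (r, b, DCZ)
  read b, top D: go to q, push CD → (q, ε, CDCZ)
All input consumed in state q with stack CDCZ.

CDCZ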